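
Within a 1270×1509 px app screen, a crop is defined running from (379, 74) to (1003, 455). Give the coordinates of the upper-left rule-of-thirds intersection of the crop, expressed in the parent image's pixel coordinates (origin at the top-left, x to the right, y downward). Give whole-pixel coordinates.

x = 587 px, y = 201 px

Crop width = 1003 − 379 = 624 px; one third is 208.00 px.
Crop height = 455 − 74 = 381 px; one third is 127.00 px.
The upper-left point is one-third across and one-third down within the crop:
x = 379 + 1 × 208.00 ≈ 587; y = 74 + 1 × 127.00 ≈ 201.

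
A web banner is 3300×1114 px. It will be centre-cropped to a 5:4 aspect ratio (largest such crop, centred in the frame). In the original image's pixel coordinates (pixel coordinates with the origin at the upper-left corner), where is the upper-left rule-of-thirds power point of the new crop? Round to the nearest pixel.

x = 1418 px, y = 371 px

3300/1114 > 5/4, so the 5:4 crop keeps the full height 1114 and trims width to 1114 × 5/4 = 1392.50 px.
Left offset = (3300 − 1392.50)/2 = 953.75 px; top offset = 0.
Upper-left is one-third across and one-third down within the crop:
x = 953.75 + 1 × 1392.50/3 ≈ 1418; y = 0.00 + 1 × 1114.00/3 ≈ 371.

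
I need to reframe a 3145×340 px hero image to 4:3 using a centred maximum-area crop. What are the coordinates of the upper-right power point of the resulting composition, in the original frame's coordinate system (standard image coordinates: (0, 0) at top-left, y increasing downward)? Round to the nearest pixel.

3145/340 > 4/3, so the 4:3 crop keeps the full height 340 and trims width to 340 × 4/3 = 453.33 px.
Left offset = (3145 − 453.33)/2 = 1345.83 px; top offset = 0.
Upper-right is two-thirds across and one-third down within the crop:
x = 1345.83 + 2 × 453.33/3 ≈ 1648; y = 0.00 + 1 × 340.00/3 ≈ 113.

x = 1648 px, y = 113 px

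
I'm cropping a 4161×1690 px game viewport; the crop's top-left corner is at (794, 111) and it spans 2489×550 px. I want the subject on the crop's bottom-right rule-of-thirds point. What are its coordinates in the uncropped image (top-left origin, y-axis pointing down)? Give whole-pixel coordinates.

One third of the crop width 2489 is 829.67 px.
One third of the crop height 550 is 183.33 px.
The bottom-right point is two-thirds across and two-thirds down within the crop:
x = 794 + 2 × 829.67 ≈ 2453; y = 111 + 2 × 183.33 ≈ 478.

x = 2453 px, y = 478 px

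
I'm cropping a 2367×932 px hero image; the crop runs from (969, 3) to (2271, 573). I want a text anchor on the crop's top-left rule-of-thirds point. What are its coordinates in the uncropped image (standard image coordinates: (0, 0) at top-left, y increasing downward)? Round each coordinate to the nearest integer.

x = 1403 px, y = 193 px

Crop width = 2271 − 969 = 1302 px; one third is 434.00 px.
Crop height = 573 − 3 = 570 px; one third is 190.00 px.
The top-left point is one-third across and one-third down within the crop:
x = 969 + 1 × 434.00 ≈ 1403; y = 3 + 1 × 190.00 ≈ 193.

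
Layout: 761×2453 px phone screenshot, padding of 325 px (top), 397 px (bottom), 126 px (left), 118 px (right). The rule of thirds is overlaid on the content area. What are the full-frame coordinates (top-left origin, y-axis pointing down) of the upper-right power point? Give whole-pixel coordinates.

Content width = 761 − 126 − 118 = 517 px; content height = 2453 − 325 − 397 = 1731 px.
Upper-right is two-thirds across and one-third down within the content area.
x = 126 + 2 × 517/3 = 126 + 344.67 ≈ 471
y = 325 + 1 × 1731/3 = 325 + 577.00 ≈ 902

(471, 902)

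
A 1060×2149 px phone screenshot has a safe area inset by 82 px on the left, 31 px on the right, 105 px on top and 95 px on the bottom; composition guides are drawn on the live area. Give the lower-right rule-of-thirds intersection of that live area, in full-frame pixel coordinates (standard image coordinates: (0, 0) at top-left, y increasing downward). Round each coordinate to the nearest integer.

Content width = 1060 − 82 − 31 = 947 px; content height = 2149 − 105 − 95 = 1949 px.
Lower-right is two-thirds across and two-thirds down within the live area.
x = 82 + 2 × 947/3 = 82 + 631.33 ≈ 713
y = 105 + 2 × 1949/3 = 105 + 1299.33 ≈ 1404

x = 713 px, y = 1404 px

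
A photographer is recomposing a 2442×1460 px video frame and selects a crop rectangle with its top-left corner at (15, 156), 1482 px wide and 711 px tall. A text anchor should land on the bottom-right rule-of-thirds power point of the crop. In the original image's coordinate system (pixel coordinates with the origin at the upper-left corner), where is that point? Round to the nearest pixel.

One third of the crop width 1482 is 494.00 px.
One third of the crop height 711 is 237.00 px.
The bottom-right point is two-thirds across and two-thirds down within the crop:
x = 15 + 2 × 494.00 ≈ 1003; y = 156 + 2 × 237.00 ≈ 630.

(1003, 630)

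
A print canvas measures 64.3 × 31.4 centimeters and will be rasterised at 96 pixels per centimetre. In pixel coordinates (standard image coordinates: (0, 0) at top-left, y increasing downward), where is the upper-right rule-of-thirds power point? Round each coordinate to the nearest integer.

In pixels the canvas is 64.3 × 96 = 6172.8 wide and 31.4 × 96 = 3014.4 tall.
The upper-right point is two-thirds across and one-third down:
x = 2 × 6172.8/3 ≈ 4115; y = 1 × 3014.4/3 ≈ 1005.

(4115, 1005)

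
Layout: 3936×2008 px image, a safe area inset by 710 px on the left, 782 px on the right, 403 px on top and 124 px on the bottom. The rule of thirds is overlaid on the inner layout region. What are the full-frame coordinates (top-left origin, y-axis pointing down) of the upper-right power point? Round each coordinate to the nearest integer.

Content width = 3936 − 710 − 782 = 2444 px; content height = 2008 − 403 − 124 = 1481 px.
Upper-right is two-thirds across and one-third down within the inner layout region.
x = 710 + 2 × 2444/3 = 710 + 1629.33 ≈ 2339
y = 403 + 1 × 1481/3 = 403 + 493.67 ≈ 897

(2339, 897)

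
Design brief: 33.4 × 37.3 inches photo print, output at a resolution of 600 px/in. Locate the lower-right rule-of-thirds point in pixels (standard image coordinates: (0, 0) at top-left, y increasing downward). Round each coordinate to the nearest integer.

In pixels the canvas is 33.4 × 600 = 20040 wide and 37.3 × 600 = 22380 tall.
The lower-right point is two-thirds across and two-thirds down:
x = 2 × 20040/3 ≈ 13360; y = 2 × 22380/3 ≈ 14920.

x = 13360 px, y = 14920 px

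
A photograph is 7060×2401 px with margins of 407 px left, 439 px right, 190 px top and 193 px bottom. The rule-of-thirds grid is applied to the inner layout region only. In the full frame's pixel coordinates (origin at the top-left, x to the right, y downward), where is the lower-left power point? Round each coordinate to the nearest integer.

Content width = 7060 − 407 − 439 = 6214 px; content height = 2401 − 190 − 193 = 2018 px.
Lower-left is one-third across and two-thirds down within the inner layout region.
x = 407 + 1 × 6214/3 = 407 + 2071.33 ≈ 2478
y = 190 + 2 × 2018/3 = 190 + 1345.33 ≈ 1535

x = 2478 px, y = 1535 px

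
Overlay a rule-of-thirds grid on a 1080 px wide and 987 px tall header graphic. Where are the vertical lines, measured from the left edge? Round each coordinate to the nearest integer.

x = 360 px and x = 720 px

1080 / 3 = 360, so the vertical lines sit at one and two thirds of 1080.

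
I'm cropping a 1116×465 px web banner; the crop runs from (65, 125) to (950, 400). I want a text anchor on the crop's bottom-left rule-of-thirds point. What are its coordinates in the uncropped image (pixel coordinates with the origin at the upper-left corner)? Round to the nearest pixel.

Crop width = 950 − 65 = 885 px; one third is 295.00 px.
Crop height = 400 − 125 = 275 px; one third is 91.67 px.
The bottom-left point is one-third across and two-thirds down within the crop:
x = 65 + 1 × 295.00 ≈ 360; y = 125 + 2 × 91.67 ≈ 308.

(360, 308)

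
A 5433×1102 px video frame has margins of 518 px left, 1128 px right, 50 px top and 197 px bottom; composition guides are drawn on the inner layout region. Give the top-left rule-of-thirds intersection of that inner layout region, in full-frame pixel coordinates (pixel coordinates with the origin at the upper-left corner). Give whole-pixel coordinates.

Content width = 5433 − 518 − 1128 = 3787 px; content height = 1102 − 50 − 197 = 855 px.
Top-left is one-third across and one-third down within the inner layout region.
x = 518 + 1 × 3787/3 = 518 + 1262.33 ≈ 1780
y = 50 + 1 × 855/3 = 50 + 285.00 ≈ 335

x = 1780 px, y = 335 px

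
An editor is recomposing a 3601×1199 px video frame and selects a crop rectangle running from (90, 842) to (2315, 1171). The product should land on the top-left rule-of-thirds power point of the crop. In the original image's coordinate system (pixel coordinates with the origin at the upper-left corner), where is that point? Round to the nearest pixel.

(832, 952)

Crop width = 2315 − 90 = 2225 px; one third is 741.67 px.
Crop height = 1171 − 842 = 329 px; one third is 109.67 px.
The top-left point is one-third across and one-third down within the crop:
x = 90 + 1 × 741.67 ≈ 832; y = 842 + 1 × 109.67 ≈ 952.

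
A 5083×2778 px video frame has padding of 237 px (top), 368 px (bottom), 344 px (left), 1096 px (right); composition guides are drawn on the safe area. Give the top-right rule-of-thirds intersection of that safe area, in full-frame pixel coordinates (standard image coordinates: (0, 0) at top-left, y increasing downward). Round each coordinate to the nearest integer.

x = 2773 px, y = 961 px

Content width = 5083 − 344 − 1096 = 3643 px; content height = 2778 − 237 − 368 = 2173 px.
Top-right is two-thirds across and one-third down within the safe area.
x = 344 + 2 × 3643/3 = 344 + 2428.67 ≈ 2773
y = 237 + 1 × 2173/3 = 237 + 724.33 ≈ 961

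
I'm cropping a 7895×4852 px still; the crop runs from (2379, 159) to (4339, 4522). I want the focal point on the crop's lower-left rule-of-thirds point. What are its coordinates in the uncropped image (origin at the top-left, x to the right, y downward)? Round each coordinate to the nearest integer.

Crop width = 4339 − 2379 = 1960 px; one third is 653.33 px.
Crop height = 4522 − 159 = 4363 px; one third is 1454.33 px.
The lower-left point is one-third across and two-thirds down within the crop:
x = 2379 + 1 × 653.33 ≈ 3032; y = 159 + 2 × 1454.33 ≈ 3068.

(3032, 3068)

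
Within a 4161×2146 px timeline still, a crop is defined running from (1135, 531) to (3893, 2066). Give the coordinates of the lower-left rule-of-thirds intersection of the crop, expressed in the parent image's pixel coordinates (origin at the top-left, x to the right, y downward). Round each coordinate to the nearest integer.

Crop width = 3893 − 1135 = 2758 px; one third is 919.33 px.
Crop height = 2066 − 531 = 1535 px; one third is 511.67 px.
The lower-left point is one-third across and two-thirds down within the crop:
x = 1135 + 1 × 919.33 ≈ 2054; y = 531 + 2 × 511.67 ≈ 1554.

x = 2054 px, y = 1554 px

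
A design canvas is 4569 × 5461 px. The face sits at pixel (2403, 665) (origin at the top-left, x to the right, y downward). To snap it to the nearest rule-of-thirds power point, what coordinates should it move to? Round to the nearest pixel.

(3046, 1820)

Third lines: x ∈ {1523, 3046}, y ∈ {1820, 3641}.
2403 is closer to x = 3046; 665 is closer to y = 1820.
So the nearest intersection is the upper-right power point.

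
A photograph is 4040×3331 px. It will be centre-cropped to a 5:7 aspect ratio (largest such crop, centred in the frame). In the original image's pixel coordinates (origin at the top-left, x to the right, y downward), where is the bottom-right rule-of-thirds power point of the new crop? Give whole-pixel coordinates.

(2417, 2221)

4040/3331 > 5/7, so the 5:7 crop keeps the full height 3331 and trims width to 3331 × 5/7 = 2379.29 px.
Left offset = (4040 − 2379.29)/2 = 830.36 px; top offset = 0.
Bottom-right is two-thirds across and two-thirds down within the crop:
x = 830.36 + 2 × 2379.29/3 ≈ 2417; y = 0.00 + 2 × 3331.00/3 ≈ 2221.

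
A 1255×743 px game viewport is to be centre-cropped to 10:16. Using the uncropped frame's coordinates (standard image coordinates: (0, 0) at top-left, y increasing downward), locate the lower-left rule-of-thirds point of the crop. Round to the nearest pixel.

(550, 495)

1255/743 > 10/16, so the 10:16 crop keeps the full height 743 and trims width to 743 × 10/16 = 464.38 px.
Left offset = (1255 − 464.38)/2 = 395.31 px; top offset = 0.
Lower-left is one-third across and two-thirds down within the crop:
x = 395.31 + 1 × 464.38/3 ≈ 550; y = 0.00 + 2 × 743.00/3 ≈ 495.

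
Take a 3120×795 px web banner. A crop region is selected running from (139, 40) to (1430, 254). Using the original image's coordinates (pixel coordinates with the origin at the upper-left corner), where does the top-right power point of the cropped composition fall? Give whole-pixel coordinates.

(1000, 111)

Crop width = 1430 − 139 = 1291 px; one third is 430.33 px.
Crop height = 254 − 40 = 214 px; one third is 71.33 px.
The top-right point is two-thirds across and one-third down within the crop:
x = 139 + 2 × 430.33 ≈ 1000; y = 40 + 1 × 71.33 ≈ 111.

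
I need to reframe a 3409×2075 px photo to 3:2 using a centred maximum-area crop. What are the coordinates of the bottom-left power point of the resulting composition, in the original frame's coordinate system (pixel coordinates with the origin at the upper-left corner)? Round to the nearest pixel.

(1186, 1383)

3409/2075 > 3/2, so the 3:2 crop keeps the full height 2075 and trims width to 2075 × 3/2 = 3112.50 px.
Left offset = (3409 − 3112.50)/2 = 148.25 px; top offset = 0.
Bottom-left is one-third across and two-thirds down within the crop:
x = 148.25 + 1 × 3112.50/3 ≈ 1186; y = 0.00 + 2 × 2075.00/3 ≈ 1383.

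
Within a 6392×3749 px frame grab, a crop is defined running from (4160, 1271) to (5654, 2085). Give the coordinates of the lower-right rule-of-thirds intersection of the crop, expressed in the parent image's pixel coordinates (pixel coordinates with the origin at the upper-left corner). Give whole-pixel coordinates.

(5156, 1814)

Crop width = 5654 − 4160 = 1494 px; one third is 498.00 px.
Crop height = 2085 − 1271 = 814 px; one third is 271.33 px.
The lower-right point is two-thirds across and two-thirds down within the crop:
x = 4160 + 2 × 498.00 ≈ 5156; y = 1271 + 2 × 271.33 ≈ 1814.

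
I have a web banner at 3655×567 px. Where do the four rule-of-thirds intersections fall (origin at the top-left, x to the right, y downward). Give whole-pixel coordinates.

(1218, 189), (2437, 189), (1218, 378), (2437, 378)

One third of 3655 is 1218.33; one third of 567 is 189.
Vertical third lines at x = 1218 and x = 2437; horizontal third lines at y = 189 and y = 378.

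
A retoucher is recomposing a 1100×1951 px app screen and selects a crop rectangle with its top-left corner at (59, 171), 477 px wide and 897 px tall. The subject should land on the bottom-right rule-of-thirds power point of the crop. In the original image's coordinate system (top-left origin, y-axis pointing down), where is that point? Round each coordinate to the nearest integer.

x = 377 px, y = 769 px

One third of the crop width 477 is 159.00 px.
One third of the crop height 897 is 299.00 px.
The bottom-right point is two-thirds across and two-thirds down within the crop:
x = 59 + 2 × 159.00 ≈ 377; y = 171 + 2 × 299.00 ≈ 769.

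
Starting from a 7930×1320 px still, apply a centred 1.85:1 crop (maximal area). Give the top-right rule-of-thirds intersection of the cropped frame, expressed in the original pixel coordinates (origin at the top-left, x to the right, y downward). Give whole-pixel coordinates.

(4372, 440)

7930/1320 > 1.85/1, so the 1.85:1 crop keeps the full height 1320 and trims width to 1320 × 1.85/1 = 2442.00 px.
Left offset = (7930 − 2442.00)/2 = 2744.00 px; top offset = 0.
Top-right is two-thirds across and one-third down within the crop:
x = 2744.00 + 2 × 2442.00/3 ≈ 4372; y = 0.00 + 1 × 1320.00/3 ≈ 440.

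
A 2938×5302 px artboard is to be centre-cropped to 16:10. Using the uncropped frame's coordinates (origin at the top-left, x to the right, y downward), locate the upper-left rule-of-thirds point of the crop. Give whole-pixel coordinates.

(979, 2345)

2938/5302 < 16/10, so the 16:10 crop keeps the full width 2938 and trims height to 2938 × 10/16 = 1836.25 px.
Top offset = (5302 − 1836.25)/2 = 1732.88 px; left offset = 0.
Upper-left is one-third across and one-third down within the crop:
x = 0.00 + 1 × 2938.00/3 ≈ 979; y = 1732.88 + 1 × 1836.25/3 ≈ 2345.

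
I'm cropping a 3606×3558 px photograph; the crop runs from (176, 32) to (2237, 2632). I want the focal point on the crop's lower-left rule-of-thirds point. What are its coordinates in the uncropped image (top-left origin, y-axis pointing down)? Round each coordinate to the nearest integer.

x = 863 px, y = 1765 px

Crop width = 2237 − 176 = 2061 px; one third is 687.00 px.
Crop height = 2632 − 32 = 2600 px; one third is 866.67 px.
The lower-left point is one-third across and two-thirds down within the crop:
x = 176 + 1 × 687.00 ≈ 863; y = 32 + 2 × 866.67 ≈ 1765.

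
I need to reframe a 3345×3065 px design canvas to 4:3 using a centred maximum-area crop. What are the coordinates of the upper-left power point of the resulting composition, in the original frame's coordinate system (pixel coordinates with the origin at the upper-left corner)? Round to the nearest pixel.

(1115, 1114)

3345/3065 < 4/3, so the 4:3 crop keeps the full width 3345 and trims height to 3345 × 3/4 = 2508.75 px.
Top offset = (3065 − 2508.75)/2 = 278.12 px; left offset = 0.
Upper-left is one-third across and one-third down within the crop:
x = 0.00 + 1 × 3345.00/3 ≈ 1115; y = 278.12 + 1 × 2508.75/3 ≈ 1114.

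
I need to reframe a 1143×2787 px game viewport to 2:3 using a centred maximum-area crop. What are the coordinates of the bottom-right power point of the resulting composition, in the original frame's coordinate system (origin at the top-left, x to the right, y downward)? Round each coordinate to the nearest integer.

1143/2787 < 2/3, so the 2:3 crop keeps the full width 1143 and trims height to 1143 × 3/2 = 1714.50 px.
Top offset = (2787 − 1714.50)/2 = 536.25 px; left offset = 0.
Bottom-right is two-thirds across and two-thirds down within the crop:
x = 0.00 + 2 × 1143.00/3 ≈ 762; y = 536.25 + 2 × 1714.50/3 ≈ 1679.

x = 762 px, y = 1679 px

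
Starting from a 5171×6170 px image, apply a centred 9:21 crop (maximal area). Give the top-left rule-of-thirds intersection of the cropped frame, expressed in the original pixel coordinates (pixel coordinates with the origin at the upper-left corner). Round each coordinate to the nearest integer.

x = 2145 px, y = 2057 px

5171/6170 > 9/21, so the 9:21 crop keeps the full height 6170 and trims width to 6170 × 9/21 = 2644.29 px.
Left offset = (5171 − 2644.29)/2 = 1263.36 px; top offset = 0.
Top-left is one-third across and one-third down within the crop:
x = 1263.36 + 1 × 2644.29/3 ≈ 2145; y = 0.00 + 1 × 6170.00/3 ≈ 2057.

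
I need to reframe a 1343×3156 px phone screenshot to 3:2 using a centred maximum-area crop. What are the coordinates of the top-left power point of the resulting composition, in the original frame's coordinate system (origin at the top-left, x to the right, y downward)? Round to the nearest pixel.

x = 448 px, y = 1429 px

1343/3156 < 3/2, so the 3:2 crop keeps the full width 1343 and trims height to 1343 × 2/3 = 895.33 px.
Top offset = (3156 − 895.33)/2 = 1130.33 px; left offset = 0.
Top-left is one-third across and one-third down within the crop:
x = 0.00 + 1 × 1343.00/3 ≈ 448; y = 1130.33 + 1 × 895.33/3 ≈ 1429.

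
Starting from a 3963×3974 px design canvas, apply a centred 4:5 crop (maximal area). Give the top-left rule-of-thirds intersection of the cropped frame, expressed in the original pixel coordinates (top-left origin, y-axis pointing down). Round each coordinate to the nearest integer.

3963/3974 > 4/5, so the 4:5 crop keeps the full height 3974 and trims width to 3974 × 4/5 = 3179.20 px.
Left offset = (3963 − 3179.20)/2 = 391.90 px; top offset = 0.
Top-left is one-third across and one-third down within the crop:
x = 391.90 + 1 × 3179.20/3 ≈ 1452; y = 0.00 + 1 × 3974.00/3 ≈ 1325.

(1452, 1325)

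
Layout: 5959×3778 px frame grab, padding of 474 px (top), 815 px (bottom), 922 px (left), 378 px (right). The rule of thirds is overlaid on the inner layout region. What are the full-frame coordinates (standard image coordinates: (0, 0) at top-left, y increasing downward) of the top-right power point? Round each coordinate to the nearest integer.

Content width = 5959 − 922 − 378 = 4659 px; content height = 3778 − 474 − 815 = 2489 px.
Top-right is two-thirds across and one-third down within the inner layout region.
x = 922 + 2 × 4659/3 = 922 + 3106.00 ≈ 4028
y = 474 + 1 × 2489/3 = 474 + 829.67 ≈ 1304

x = 4028 px, y = 1304 px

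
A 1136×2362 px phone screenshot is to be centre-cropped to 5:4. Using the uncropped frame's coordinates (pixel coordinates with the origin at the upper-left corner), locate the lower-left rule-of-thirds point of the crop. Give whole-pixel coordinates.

1136/2362 < 5/4, so the 5:4 crop keeps the full width 1136 and trims height to 1136 × 4/5 = 908.80 px.
Top offset = (2362 − 908.80)/2 = 726.60 px; left offset = 0.
Lower-left is one-third across and two-thirds down within the crop:
x = 0.00 + 1 × 1136.00/3 ≈ 379; y = 726.60 + 2 × 908.80/3 ≈ 1332.

x = 379 px, y = 1332 px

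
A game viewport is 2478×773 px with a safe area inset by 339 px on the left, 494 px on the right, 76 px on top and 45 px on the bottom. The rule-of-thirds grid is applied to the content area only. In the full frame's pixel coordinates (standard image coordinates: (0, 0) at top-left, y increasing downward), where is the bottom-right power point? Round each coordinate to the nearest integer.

(1436, 511)

Content width = 2478 − 339 − 494 = 1645 px; content height = 773 − 76 − 45 = 652 px.
Bottom-right is two-thirds across and two-thirds down within the content area.
x = 339 + 2 × 1645/3 = 339 + 1096.67 ≈ 1436
y = 76 + 2 × 652/3 = 76 + 434.67 ≈ 511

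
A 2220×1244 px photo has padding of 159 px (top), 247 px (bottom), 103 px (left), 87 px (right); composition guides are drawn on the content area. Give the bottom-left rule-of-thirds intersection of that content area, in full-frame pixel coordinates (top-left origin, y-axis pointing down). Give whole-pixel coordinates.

x = 780 px, y = 718 px

Content width = 2220 − 103 − 87 = 2030 px; content height = 1244 − 159 − 247 = 838 px.
Bottom-left is one-third across and two-thirds down within the content area.
x = 103 + 1 × 2030/3 = 103 + 676.67 ≈ 780
y = 159 + 2 × 838/3 = 159 + 558.67 ≈ 718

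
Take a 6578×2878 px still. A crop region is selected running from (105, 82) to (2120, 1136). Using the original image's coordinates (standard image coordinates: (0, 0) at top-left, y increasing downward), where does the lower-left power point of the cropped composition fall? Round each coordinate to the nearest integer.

Crop width = 2120 − 105 = 2015 px; one third is 671.67 px.
Crop height = 1136 − 82 = 1054 px; one third is 351.33 px.
The lower-left point is one-third across and two-thirds down within the crop:
x = 105 + 1 × 671.67 ≈ 777; y = 82 + 2 × 351.33 ≈ 785.

x = 777 px, y = 785 px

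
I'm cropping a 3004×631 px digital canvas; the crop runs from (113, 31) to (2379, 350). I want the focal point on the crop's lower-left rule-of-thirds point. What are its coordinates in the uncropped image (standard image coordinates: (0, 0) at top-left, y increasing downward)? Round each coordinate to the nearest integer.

Crop width = 2379 − 113 = 2266 px; one third is 755.33 px.
Crop height = 350 − 31 = 319 px; one third is 106.33 px.
The lower-left point is one-third across and two-thirds down within the crop:
x = 113 + 1 × 755.33 ≈ 868; y = 31 + 2 × 106.33 ≈ 244.

(868, 244)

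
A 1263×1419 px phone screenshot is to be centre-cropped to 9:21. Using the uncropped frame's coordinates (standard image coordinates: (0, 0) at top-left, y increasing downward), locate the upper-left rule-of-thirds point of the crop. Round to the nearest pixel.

(530, 473)

1263/1419 > 9/21, so the 9:21 crop keeps the full height 1419 and trims width to 1419 × 9/21 = 608.14 px.
Left offset = (1263 − 608.14)/2 = 327.43 px; top offset = 0.
Upper-left is one-third across and one-third down within the crop:
x = 327.43 + 1 × 608.14/3 ≈ 530; y = 0.00 + 1 × 1419.00/3 ≈ 473.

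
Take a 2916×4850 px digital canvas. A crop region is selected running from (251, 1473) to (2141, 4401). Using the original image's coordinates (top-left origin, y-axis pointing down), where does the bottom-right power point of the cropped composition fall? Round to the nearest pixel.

Crop width = 2141 − 251 = 1890 px; one third is 630.00 px.
Crop height = 4401 − 1473 = 2928 px; one third is 976.00 px.
The bottom-right point is two-thirds across and two-thirds down within the crop:
x = 251 + 2 × 630.00 ≈ 1511; y = 1473 + 2 × 976.00 ≈ 3425.

(1511, 3425)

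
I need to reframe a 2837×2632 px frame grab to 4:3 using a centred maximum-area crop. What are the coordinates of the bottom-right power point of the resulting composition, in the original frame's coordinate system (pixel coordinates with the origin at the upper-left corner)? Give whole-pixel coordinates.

(1891, 1671)

2837/2632 < 4/3, so the 4:3 crop keeps the full width 2837 and trims height to 2837 × 3/4 = 2127.75 px.
Top offset = (2632 − 2127.75)/2 = 252.12 px; left offset = 0.
Bottom-right is two-thirds across and two-thirds down within the crop:
x = 0.00 + 2 × 2837.00/3 ≈ 1891; y = 252.12 + 2 × 2127.75/3 ≈ 1671.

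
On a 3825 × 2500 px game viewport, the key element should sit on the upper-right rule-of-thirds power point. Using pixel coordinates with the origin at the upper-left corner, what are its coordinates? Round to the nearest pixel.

(2550, 833)

The upper-right point sits two-thirds of the way across and one-third of the way down.
x = 2 × 3825/3 ≈ 2550; y = 1 × 2500/3 ≈ 833.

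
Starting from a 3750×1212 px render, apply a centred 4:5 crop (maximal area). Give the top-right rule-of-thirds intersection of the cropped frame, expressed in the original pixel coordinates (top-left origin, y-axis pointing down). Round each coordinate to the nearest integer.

(2037, 404)

3750/1212 > 4/5, so the 4:5 crop keeps the full height 1212 and trims width to 1212 × 4/5 = 969.60 px.
Left offset = (3750 − 969.60)/2 = 1390.20 px; top offset = 0.
Top-right is two-thirds across and one-third down within the crop:
x = 1390.20 + 2 × 969.60/3 ≈ 2037; y = 0.00 + 1 × 1212.00/3 ≈ 404.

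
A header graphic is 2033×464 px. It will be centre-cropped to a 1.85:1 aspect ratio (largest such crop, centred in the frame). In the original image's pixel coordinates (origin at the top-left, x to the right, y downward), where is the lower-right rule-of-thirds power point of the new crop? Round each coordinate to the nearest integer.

(1160, 309)

2033/464 > 1.85/1, so the 1.85:1 crop keeps the full height 464 and trims width to 464 × 1.85/1 = 858.40 px.
Left offset = (2033 − 858.40)/2 = 587.30 px; top offset = 0.
Lower-right is two-thirds across and two-thirds down within the crop:
x = 587.30 + 2 × 858.40/3 ≈ 1160; y = 0.00 + 2 × 464.00/3 ≈ 309.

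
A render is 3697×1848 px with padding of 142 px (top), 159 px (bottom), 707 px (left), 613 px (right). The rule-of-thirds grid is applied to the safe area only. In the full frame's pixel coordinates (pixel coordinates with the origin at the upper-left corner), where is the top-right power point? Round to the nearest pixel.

Content width = 3697 − 707 − 613 = 2377 px; content height = 1848 − 142 − 159 = 1547 px.
Top-right is two-thirds across and one-third down within the safe area.
x = 707 + 2 × 2377/3 = 707 + 1584.67 ≈ 2292
y = 142 + 1 × 1547/3 = 142 + 515.67 ≈ 658

x = 2292 px, y = 658 px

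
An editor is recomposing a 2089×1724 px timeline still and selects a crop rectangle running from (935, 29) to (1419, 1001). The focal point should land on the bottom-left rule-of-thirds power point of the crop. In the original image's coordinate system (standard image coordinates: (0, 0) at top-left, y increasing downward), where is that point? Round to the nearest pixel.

(1096, 677)

Crop width = 1419 − 935 = 484 px; one third is 161.33 px.
Crop height = 1001 − 29 = 972 px; one third is 324.00 px.
The bottom-left point is one-third across and two-thirds down within the crop:
x = 935 + 1 × 161.33 ≈ 1096; y = 29 + 2 × 324.00 ≈ 677.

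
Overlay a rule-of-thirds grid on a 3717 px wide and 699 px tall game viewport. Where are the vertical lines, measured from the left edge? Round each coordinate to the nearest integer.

1239 px and 2478 px

3717 / 3 = 1239, so the vertical lines sit at one and two thirds of 3717.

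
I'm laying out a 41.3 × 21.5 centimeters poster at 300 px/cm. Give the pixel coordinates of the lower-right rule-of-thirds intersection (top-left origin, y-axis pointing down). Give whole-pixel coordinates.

x = 8260 px, y = 4300 px

In pixels the canvas is 41.3 × 300 = 12390 wide and 21.5 × 300 = 6450 tall.
The lower-right point is two-thirds across and two-thirds down:
x = 2 × 12390/3 ≈ 8260; y = 2 × 6450/3 ≈ 4300.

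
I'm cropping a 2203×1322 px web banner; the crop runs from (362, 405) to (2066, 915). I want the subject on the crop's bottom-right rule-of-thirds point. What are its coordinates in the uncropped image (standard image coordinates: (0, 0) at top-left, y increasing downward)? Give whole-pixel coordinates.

Crop width = 2066 − 362 = 1704 px; one third is 568.00 px.
Crop height = 915 − 405 = 510 px; one third is 170.00 px.
The bottom-right point is two-thirds across and two-thirds down within the crop:
x = 362 + 2 × 568.00 ≈ 1498; y = 405 + 2 × 170.00 ≈ 745.

x = 1498 px, y = 745 px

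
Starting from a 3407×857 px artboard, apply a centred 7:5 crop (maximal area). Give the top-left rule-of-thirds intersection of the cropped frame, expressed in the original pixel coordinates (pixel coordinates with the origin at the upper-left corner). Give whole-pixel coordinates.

(1504, 286)

3407/857 > 7/5, so the 7:5 crop keeps the full height 857 and trims width to 857 × 7/5 = 1199.80 px.
Left offset = (3407 − 1199.80)/2 = 1103.60 px; top offset = 0.
Top-left is one-third across and one-third down within the crop:
x = 1103.60 + 1 × 1199.80/3 ≈ 1504; y = 0.00 + 1 × 857.00/3 ≈ 286.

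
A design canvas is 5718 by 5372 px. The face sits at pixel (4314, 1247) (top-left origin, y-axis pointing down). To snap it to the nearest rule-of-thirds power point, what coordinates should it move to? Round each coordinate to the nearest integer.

Third lines: x ∈ {1906, 3812}, y ∈ {1791, 3581}.
4314 is closer to x = 3812; 1247 is closer to y = 1791.
So the nearest intersection is the upper-right power point.

(3812, 1791)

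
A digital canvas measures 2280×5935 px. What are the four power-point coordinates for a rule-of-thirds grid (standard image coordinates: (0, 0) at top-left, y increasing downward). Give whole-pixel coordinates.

(760, 1978), (1520, 1978), (760, 3957), (1520, 3957)

One third of 2280 is 760; one third of 5935 is 1978.33.
Vertical third lines at x = 760 and x = 1520; horizontal third lines at y = 1978 and y = 3957.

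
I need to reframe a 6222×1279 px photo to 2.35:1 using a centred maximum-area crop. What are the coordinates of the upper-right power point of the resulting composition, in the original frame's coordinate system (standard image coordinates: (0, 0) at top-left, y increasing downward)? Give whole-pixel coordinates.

x = 3612 px, y = 426 px

6222/1279 > 2.35/1, so the 2.35:1 crop keeps the full height 1279 and trims width to 1279 × 2.35/1 = 3005.65 px.
Left offset = (6222 − 3005.65)/2 = 1608.17 px; top offset = 0.
Upper-right is two-thirds across and one-third down within the crop:
x = 1608.17 + 2 × 3005.65/3 ≈ 3612; y = 0.00 + 1 × 1279.00/3 ≈ 426.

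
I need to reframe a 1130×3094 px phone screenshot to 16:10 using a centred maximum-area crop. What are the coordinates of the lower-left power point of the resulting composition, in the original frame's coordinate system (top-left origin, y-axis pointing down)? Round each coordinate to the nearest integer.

1130/3094 < 16/10, so the 16:10 crop keeps the full width 1130 and trims height to 1130 × 10/16 = 706.25 px.
Top offset = (3094 − 706.25)/2 = 1193.88 px; left offset = 0.
Lower-left is one-third across and two-thirds down within the crop:
x = 0.00 + 1 × 1130.00/3 ≈ 377; y = 1193.88 + 2 × 706.25/3 ≈ 1665.

(377, 1665)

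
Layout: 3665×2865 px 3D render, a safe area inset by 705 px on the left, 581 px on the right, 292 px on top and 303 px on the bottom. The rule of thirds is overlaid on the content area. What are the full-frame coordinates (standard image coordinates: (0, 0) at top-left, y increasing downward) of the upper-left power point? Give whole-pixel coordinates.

(1498, 1049)

Content width = 3665 − 705 − 581 = 2379 px; content height = 2865 − 292 − 303 = 2270 px.
Upper-left is one-third across and one-third down within the content area.
x = 705 + 1 × 2379/3 = 705 + 793.00 ≈ 1498
y = 292 + 1 × 2270/3 = 292 + 756.67 ≈ 1049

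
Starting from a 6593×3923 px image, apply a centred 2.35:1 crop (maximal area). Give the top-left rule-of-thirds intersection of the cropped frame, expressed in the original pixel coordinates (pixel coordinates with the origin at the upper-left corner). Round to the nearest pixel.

(2198, 1494)

6593/3923 < 2.35/1, so the 2.35:1 crop keeps the full width 6593 and trims height to 6593 × 1/2.35 = 2805.53 px.
Top offset = (3923 − 2805.53)/2 = 558.73 px; left offset = 0.
Top-left is one-third across and one-third down within the crop:
x = 0.00 + 1 × 6593.00/3 ≈ 2198; y = 558.73 + 1 × 2805.53/3 ≈ 1494.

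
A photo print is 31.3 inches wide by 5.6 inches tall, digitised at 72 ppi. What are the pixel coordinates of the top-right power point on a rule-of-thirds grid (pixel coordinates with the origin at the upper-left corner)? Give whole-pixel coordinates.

(1502, 134)

In pixels the canvas is 31.3 × 72 = 2253.6 wide and 5.6 × 72 = 403.2 tall.
The top-right point is two-thirds across and one-third down:
x = 2 × 2253.6/3 ≈ 1502; y = 1 × 403.2/3 ≈ 134.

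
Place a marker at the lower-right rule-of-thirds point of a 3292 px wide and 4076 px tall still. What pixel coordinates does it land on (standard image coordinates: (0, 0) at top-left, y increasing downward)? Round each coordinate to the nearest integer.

The lower-right point sits two-thirds of the way across and two-thirds of the way down.
x = 2 × 3292/3 ≈ 2195; y = 2 × 4076/3 ≈ 2717.

x = 2195 px, y = 2717 px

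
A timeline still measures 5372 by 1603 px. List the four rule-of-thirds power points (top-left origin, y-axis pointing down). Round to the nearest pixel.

One third of 5372 is 1790.67; one third of 1603 is 534.33.
Vertical third lines at x = 1791 and x = 3581; horizontal third lines at y = 534 and y = 1069.

(1791, 534), (3581, 534), (1791, 1069), (3581, 1069)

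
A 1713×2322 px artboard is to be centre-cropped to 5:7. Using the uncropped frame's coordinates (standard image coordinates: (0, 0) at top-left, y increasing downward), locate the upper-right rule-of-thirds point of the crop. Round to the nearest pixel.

1713/2322 > 5/7, so the 5:7 crop keeps the full height 2322 and trims width to 2322 × 5/7 = 1658.57 px.
Left offset = (1713 − 1658.57)/2 = 27.21 px; top offset = 0.
Upper-right is two-thirds across and one-third down within the crop:
x = 27.21 + 2 × 1658.57/3 ≈ 1133; y = 0.00 + 1 × 2322.00/3 ≈ 774.

(1133, 774)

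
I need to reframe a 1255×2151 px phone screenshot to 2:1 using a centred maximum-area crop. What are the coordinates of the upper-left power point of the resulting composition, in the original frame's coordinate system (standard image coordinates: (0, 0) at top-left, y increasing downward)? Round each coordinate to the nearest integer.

1255/2151 < 2/1, so the 2:1 crop keeps the full width 1255 and trims height to 1255 × 1/2 = 627.50 px.
Top offset = (2151 − 627.50)/2 = 761.75 px; left offset = 0.
Upper-left is one-third across and one-third down within the crop:
x = 0.00 + 1 × 1255.00/3 ≈ 418; y = 761.75 + 1 × 627.50/3 ≈ 971.

x = 418 px, y = 971 px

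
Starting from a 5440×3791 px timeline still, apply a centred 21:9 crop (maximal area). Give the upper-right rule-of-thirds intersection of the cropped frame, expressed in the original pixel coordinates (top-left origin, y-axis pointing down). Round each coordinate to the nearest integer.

(3627, 1507)

5440/3791 < 21/9, so the 21:9 crop keeps the full width 5440 and trims height to 5440 × 9/21 = 2331.43 px.
Top offset = (3791 − 2331.43)/2 = 729.79 px; left offset = 0.
Upper-right is two-thirds across and one-third down within the crop:
x = 0.00 + 2 × 5440.00/3 ≈ 3627; y = 729.79 + 1 × 2331.43/3 ≈ 1507.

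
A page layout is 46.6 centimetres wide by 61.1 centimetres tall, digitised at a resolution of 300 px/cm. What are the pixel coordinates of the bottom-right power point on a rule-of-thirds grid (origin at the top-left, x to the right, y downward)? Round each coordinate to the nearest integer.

x = 9320 px, y = 12220 px

In pixels the canvas is 46.6 × 300 = 13980 wide and 61.1 × 300 = 18330 tall.
The bottom-right point is two-thirds across and two-thirds down:
x = 2 × 13980/3 ≈ 9320; y = 2 × 18330/3 ≈ 12220.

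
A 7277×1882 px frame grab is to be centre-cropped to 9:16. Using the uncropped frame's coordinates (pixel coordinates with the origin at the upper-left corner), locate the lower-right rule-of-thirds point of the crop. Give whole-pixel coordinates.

7277/1882 > 9/16, so the 9:16 crop keeps the full height 1882 and trims width to 1882 × 9/16 = 1058.62 px.
Left offset = (7277 − 1058.62)/2 = 3109.19 px; top offset = 0.
Lower-right is two-thirds across and two-thirds down within the crop:
x = 3109.19 + 2 × 1058.62/3 ≈ 3815; y = 0.00 + 2 × 1882.00/3 ≈ 1255.

(3815, 1255)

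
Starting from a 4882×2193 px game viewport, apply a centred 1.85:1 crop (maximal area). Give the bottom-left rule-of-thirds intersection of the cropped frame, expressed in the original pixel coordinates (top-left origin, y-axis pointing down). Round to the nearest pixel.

4882/2193 > 1.85/1, so the 1.85:1 crop keeps the full height 2193 and trims width to 2193 × 1.85/1 = 4057.05 px.
Left offset = (4882 − 4057.05)/2 = 412.47 px; top offset = 0.
Bottom-left is one-third across and two-thirds down within the crop:
x = 412.47 + 1 × 4057.05/3 ≈ 1765; y = 0.00 + 2 × 2193.00/3 ≈ 1462.

x = 1765 px, y = 1462 px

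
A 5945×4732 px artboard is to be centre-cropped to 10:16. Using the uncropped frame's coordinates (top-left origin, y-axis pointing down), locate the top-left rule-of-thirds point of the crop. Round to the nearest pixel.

(2480, 1577)

5945/4732 > 10/16, so the 10:16 crop keeps the full height 4732 and trims width to 4732 × 10/16 = 2957.50 px.
Left offset = (5945 − 2957.50)/2 = 1493.75 px; top offset = 0.
Top-left is one-third across and one-third down within the crop:
x = 1493.75 + 1 × 2957.50/3 ≈ 2480; y = 0.00 + 1 × 4732.00/3 ≈ 1577.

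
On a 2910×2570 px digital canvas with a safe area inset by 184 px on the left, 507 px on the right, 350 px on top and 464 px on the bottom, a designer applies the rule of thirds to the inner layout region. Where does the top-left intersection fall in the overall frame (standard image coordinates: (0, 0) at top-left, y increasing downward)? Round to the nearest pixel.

x = 924 px, y = 935 px

Content width = 2910 − 184 − 507 = 2219 px; content height = 2570 − 350 − 464 = 1756 px.
Top-left is one-third across and one-third down within the inner layout region.
x = 184 + 1 × 2219/3 = 184 + 739.67 ≈ 924
y = 350 + 1 × 1756/3 = 350 + 585.33 ≈ 935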